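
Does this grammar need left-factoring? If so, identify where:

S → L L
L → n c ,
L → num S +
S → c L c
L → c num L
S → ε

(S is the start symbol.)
Left-factoring is needed when two productions for the same non-terminal
share a common prefix on the right-hand side.

Productions for S:
  S → L L
  S → c L c
  S → ε
Productions for L:
  L → n c ,
  L → num S +
  L → c num L

No common prefixes found.

Answer: No, left-factoring is not needed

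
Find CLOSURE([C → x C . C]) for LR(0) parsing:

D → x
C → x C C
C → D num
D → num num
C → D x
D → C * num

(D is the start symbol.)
To compute CLOSURE, for each item [A → α.Bβ] where B is a non-terminal, add [B → .γ] for all productions B → γ; repeat for the newly added items until nothing changes.

Start with: [C → x C . C]
  [C → x C . C] has the dot before C: add [C → . x C C], [C → . D num], [C → . D x]
  [C → . D num] has the dot before D: add [D → . x], [D → . num num], [D → . C * num]
No further items can be added.

CLOSURE = { [C → . D num], [C → . D x], [C → . x C C], [C → x C . C], [D → . C * num], [D → . num num], [D → . x] }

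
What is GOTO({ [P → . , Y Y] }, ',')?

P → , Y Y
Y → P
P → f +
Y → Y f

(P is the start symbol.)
GOTO(I, ',') = CLOSURE({ [A → αX.β] : [A → α.Xβ] ∈ I, X = ',' })

Items with dot before ',', with the dot advanced:
  [P → . , Y Y] → [P → , . Y Y]
Closure of the advanced items:
  [P → , . Y Y] has the dot before Y: add [Y → . P], [Y → . Y f]
  [Y → . P] has the dot before P: add [P → . , Y Y], [P → . f +]

GOTO = { [P → , . Y Y], [P → . , Y Y], [P → . f +], [Y → . P], [Y → . Y f] }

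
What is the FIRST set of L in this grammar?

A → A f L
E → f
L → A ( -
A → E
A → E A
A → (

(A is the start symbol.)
{ '(', 'f' }

FIRST sets of the other non-terminals involved (by the same procedure, iterated to a fixed point):
  FIRST(A) = { '(', 'f' }

From L → A ( -:
  - A is a non-terminal: add FIRST(A) \ {ε} = { '(', 'f' }
    A is not nullable, so stop

Collecting: FIRST(L) = { '(', 'f' }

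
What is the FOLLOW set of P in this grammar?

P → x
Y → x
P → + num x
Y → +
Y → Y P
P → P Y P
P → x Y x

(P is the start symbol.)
P is the start symbol, so $ ∈ FOLLOW(P).
In Y → Y P: P is at the end, add FOLLOW(Y)
In P → P Y P: P is followed by Y P, add FIRST(Y P) \ {ε} = { '+', 'x' }
In P → P Y P: P is at the end; this adds FOLLOW(P) to itself — nothing new

The FOLLOW sets referred to above (computed the same way, to a fixed point):
  FOLLOW(Y) = { '+', 'x' }

Taking the union: FOLLOW(P) = { $, '+', 'x' }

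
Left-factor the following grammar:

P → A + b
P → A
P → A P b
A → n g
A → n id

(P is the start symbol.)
P → A P'
P' → + b
P' → ε
P' → P b
A → n A'
A' → g
A' → id

Left-factoring transforms A → αβ₁ | αβ₂ into A → αA' and A' → β₁ | β₂
(α is the longest common prefix among the alternatives). Repeat until
no nonterminal has two alternatives with a common prefix.

Round 1: P has alternatives sharing prefix 'A'. Introduce P': P → A P'
  Add: P' → + b
  Add: P' → ε
  Add: P' → P b

Round 2: A has alternatives sharing prefix 'n'. Introduce A': A → n A'
  Add: A' → g
  Add: A' → id

No remaining common prefixes — done.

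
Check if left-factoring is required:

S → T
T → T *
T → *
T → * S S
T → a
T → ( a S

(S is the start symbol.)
Yes, T has productions with common prefix '*'

Left-factoring is needed when two productions for the same non-terminal
share a common prefix on the right-hand side.

Productions for T:
  T → T *
  T → *
  T → * S S
  T → a
  T → ( a S

Found common prefix '*' in productions for T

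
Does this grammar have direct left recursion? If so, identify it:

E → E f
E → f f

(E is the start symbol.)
Yes, E is left-recursive

Direct left recursion occurs when N → N α for some non-terminal N (the right-hand side begins with the left-hand side itself).

E → E f: LEFT RECURSIVE (starts with E)
E → f f: starts with f

The grammar has direct left recursion on: E.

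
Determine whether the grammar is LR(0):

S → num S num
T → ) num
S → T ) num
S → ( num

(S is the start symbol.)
Yes, the grammar is LR(0)

A grammar is LR(0) if no state in the canonical LR(0) collection has:
  - both a shift item (dot before a terminal) and a complete item (shift-reduce conflict), or
  - two or more complete items (reduce-reduce conflict; the accept item [S' → S .] counts as a complete item here).

Augment with S' → S and build the canonical LR(0) collection (I0 = CLOSURE({[S' → . S]}), then GOTO on every symbol after a dot until no new states appear). It has 12 states:
  I0: { [S → . ( num], [S → . T ) num], [S → . num S num], [S' → . S], [T → . ) num] }  — shift
  I1: { [S → ( . num] }  — shift
  I2: { [T → ) . num] }  — shift
  I3: { [S' → S .] }  — accept
  I4: { [S → T . ) num] }  — shift
  I5: { [S → . ( num], [S → . T ) num], [S → . num S num], [S → num . S num], [T → . ) num] }  — shift
  I6: { [S → num S . num] }  — shift
  I7: { [S → num S num .] }  — reduce
  I8: { [S → T ) . num] }  — shift
  I9: { [S → T ) num .] }  — reduce
  I10: { [T → ) num .] }  — reduce
  I11: { [S → ( num .] }  — reduce

Every state is either a pure shift/goto state or contains exactly one complete item and nothing to shift — no conflicts. The grammar is LR(0).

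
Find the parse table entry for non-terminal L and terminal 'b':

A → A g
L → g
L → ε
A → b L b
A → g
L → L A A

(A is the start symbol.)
To find M[L, 'b'], we find productions for L where 'b' is in the predict set (PREDICT(N → α) = (FIRST(α) \ {ε}) ∪ (FOLLOW(N) if α ⇒* ε)).

Relevant sets:
  FIRST(L) = { 'b', 'g', ε }
  FIRST(A) = { 'b', 'g' }
  FOLLOW(L) = { 'b', 'g' }

L → g: PREDICT = { 'g' }
L → ε: PREDICT = { 'b', 'g' }
  'b' is in predict set, so this production goes in M[L, 'b']
L → L A A: PREDICT = { 'b', 'g' }
  'b' is in predict set, so this production goes in M[L, 'b']

M[L, 'b'] = L → ε, L → L A A  (a multiply-defined cell — the grammar is not LL(1))

Answer: L → ε, L → L A A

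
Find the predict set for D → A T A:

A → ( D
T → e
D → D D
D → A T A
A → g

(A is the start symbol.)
PREDICT(D → A T A) = (FIRST(RHS) \ {ε}) ∪ (FOLLOW(D) if ε ∈ FIRST(RHS), i.e. RHS ⇒* ε)
FIRST(A) = { '(', 'g' }
FIRST(A T A) = { '(', 'g' }
ε ∉ FIRST(A T A), so FOLLOW(D) is not added.
PREDICT(D → A T A) = { '(', 'g' }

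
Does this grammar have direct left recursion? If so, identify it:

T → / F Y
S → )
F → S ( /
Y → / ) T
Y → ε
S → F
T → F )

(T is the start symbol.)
No direct left recursion

T → / F Y: starts with '/'
S → ): starts with ')'
F → S ( /: starts with S
Y → / ) T: starts with '/'
Y → ε: starts with ε
S → F: starts with F
T → F ): starts with F

No direct left recursion found.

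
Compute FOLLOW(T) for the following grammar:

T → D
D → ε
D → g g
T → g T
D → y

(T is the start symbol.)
{ $ }

T is the start symbol, so $ ∈ FOLLOW(T).
In T → g T: T is at the end; this adds FOLLOW(T) to itself — nothing new

Taking the union: FOLLOW(T) = { $ }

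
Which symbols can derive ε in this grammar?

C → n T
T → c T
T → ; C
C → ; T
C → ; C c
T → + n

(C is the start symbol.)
None

A non-terminal is nullable if it can derive ε (the empty string): either it has an ε-production, or it has a production whose right-hand side consists entirely of nullable non-terminals.

There are no ε-productions, so no non-terminal can derive ε.
No non-terminals are nullable.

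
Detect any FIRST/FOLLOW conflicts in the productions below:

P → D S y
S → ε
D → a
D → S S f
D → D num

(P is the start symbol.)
No FIRST/FOLLOW conflicts.

Nullable non-terminals: S.
S has a nullable alternative but only one production, so nothing to check.

D, P have no nullable alternative, so no FIRST/FOLLOW check is needed there.

No FIRST/FOLLOW conflicts found.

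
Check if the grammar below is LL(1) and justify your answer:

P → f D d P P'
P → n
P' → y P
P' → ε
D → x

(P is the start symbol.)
No. Predict set conflict for P': { 'y' }

A grammar is LL(1) if for each non-terminal N with multiple productions, the predict sets of those productions are pairwise disjoint, where PREDICT(N → α) = (FIRST(α) \ {ε}) ∪ (FOLLOW(N) if α ⇒* ε).

Relevant sets:
  FOLLOW(P') = { $, 'y' }

For P:
  PREDICT(P → f D d P P') = { 'f' }
  PREDICT(P → n) = { 'n' }
For P':
  PREDICT(P' → y P) = { 'y' }
  PREDICT(P' → ε) = { $, 'y' }
D has a single production, so nothing to check there.

Conflict found: Predict set conflict for P': { 'y' }
The grammar is NOT LL(1).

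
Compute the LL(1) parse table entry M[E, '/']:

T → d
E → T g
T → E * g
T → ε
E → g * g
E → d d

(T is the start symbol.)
To find M[E, '/'], we find productions for E where '/' is in the predict set (PREDICT(N → α) = (FIRST(α) \ {ε}) ∪ (FOLLOW(N) if α ⇒* ε)).

Relevant sets:
  FIRST(T) = { 'd', 'g', ε }

E → T g: PREDICT = { 'd', 'g' }
E → g * g: PREDICT = { 'g' }
E → d d: PREDICT = { 'd' }

M[E, '/'] is empty (no production applies)

Answer: Empty (error entry)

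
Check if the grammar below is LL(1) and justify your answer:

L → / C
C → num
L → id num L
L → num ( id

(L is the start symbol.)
Yes, the grammar is LL(1).

A grammar is LL(1) if for each non-terminal N with multiple productions, the predict sets of those productions are pairwise disjoint, where PREDICT(N → α) = (FIRST(α) \ {ε}) ∪ (FOLLOW(N) if α ⇒* ε).

For L:
  PREDICT(L → '/' C) = { '/' }
  PREDICT(L → id num L) = { 'id' }
  PREDICT(L → num '(' id) = { 'num' }
C has a single production, so nothing to check there.

All predict sets are disjoint. The grammar IS LL(1).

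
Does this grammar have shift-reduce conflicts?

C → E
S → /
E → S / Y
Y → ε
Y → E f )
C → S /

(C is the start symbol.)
Augment with C' → C and build the canonical LR(0) collection (I0 = CLOSURE({[C' → . C]}), then GOTO on every symbol after a dot until no new states appear). It has 12 states:
  I0: { [C → . E], [C → . S /], [C' → . C], [E → . S / Y], [S → . /] }  — shift
  I1: { [S → / .] }  — reduce
  I2: { [C' → C .] }  — accept
  I3: { [C → E .] }  — reduce
  I4: { [C → S . /], [E → S . / Y] }  — shift
  I5: { [C → S / .], [E → . S / Y], [E → S / . Y], [S → . /], [Y → . E f )], [Y → .] }  — shift, 2 reduces
  I6: { [Y → E . f )] }  — shift
  I7: { [E → S . / Y] }  — shift
  I8: { [E → S / Y .] }  — reduce
  I9: { [E → . S / Y], [E → S / . Y], [S → . /], [Y → . E f )], [Y → .] }  — shift, reduce
  I10: { [Y → E f . )] }  — shift
  I11: { [Y → E f ) .] }  — reduce

I5 contains reduce items [C → S / .], [Y → .] and shift item [S → . /] — shift-reduce conflict.
I9 contains reduce item [Y → .] and shift item [S → . /] — shift-reduce conflict.

Answer: Yes — I5: [C → S / .] vs [S → . /]; I9: [Y → .] vs [S → . /]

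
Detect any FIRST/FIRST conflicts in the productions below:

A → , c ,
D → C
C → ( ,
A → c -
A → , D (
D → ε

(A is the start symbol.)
Yes. A → ',' c ',' / A → ',' D '(' on { ',' }

A FIRST/FIRST conflict occurs when two productions N → α and N → β for the same non-terminal have FIRST(α) ∩ FIRST(β) ≠ ∅ (with ε ∈ FIRST of a nullable right-hand side, so two nullable alternatives also conflict).

FIRST sets of the non-terminals at (or reachable through a nullable prefix from) the front of some alternative:
  FIRST(C) = { '(' }

Productions for A:
  A → , c ,: FIRST = { ',' }
  A → c -: FIRST = { 'c' }
  A → , D (: FIRST = { ',' }
Productions for D:
  D → C: FIRST = { '(' }
  D → ε: FIRST = { ε }
C has only one production, so no FIRST/FIRST conflict is possible there.

Conflict for A: A → , c , and A → , D (
  Overlap: { ',' }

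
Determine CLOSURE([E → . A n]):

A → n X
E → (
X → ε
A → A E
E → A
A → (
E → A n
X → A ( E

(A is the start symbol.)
{ [A → . (], [A → . A E], [A → . n X], [E → . A n] }

To compute CLOSURE, for each item [A → α.Bβ] where B is a non-terminal, add [B → .γ] for all productions B → γ; repeat for the newly added items until nothing changes.

Start with: [E → . A n]
  [E → . A n] has the dot before A: add [A → . n X], [A → . A E], [A → . (]
No further items can be added.

CLOSURE = { [A → . (], [A → . A E], [A → . n X], [E → . A n] }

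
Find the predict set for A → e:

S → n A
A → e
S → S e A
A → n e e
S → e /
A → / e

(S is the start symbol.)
PREDICT(A → e) = (FIRST(RHS) \ {ε}) ∪ (FOLLOW(A) if ε ∈ FIRST(RHS), i.e. RHS ⇒* ε)
FIRST(e) = { 'e' }
ε ∉ FIRST(e), so FOLLOW(A) is not added.
PREDICT(A → e) = { 'e' }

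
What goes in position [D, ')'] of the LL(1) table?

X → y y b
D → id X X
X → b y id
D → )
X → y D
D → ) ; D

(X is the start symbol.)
To find M[D, ')'], we find productions for D where ')' is in the predict set (PREDICT(N → α) = (FIRST(α) \ {ε}) ∪ (FOLLOW(N) if α ⇒* ε)).

D → id X X: PREDICT = { 'id' }
D → ): PREDICT = { ')' }
  ')' is in predict set, so this production goes in M[D, ')']
D → ) ; D: PREDICT = { ')' }
  ')' is in predict set, so this production goes in M[D, ')']

M[D, ')'] = D → ), D → ) ; D  (a multiply-defined cell — the grammar is not LL(1))

Answer: D → ), D → ) ; D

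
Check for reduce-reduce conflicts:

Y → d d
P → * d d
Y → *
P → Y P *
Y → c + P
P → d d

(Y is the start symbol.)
Yes — I11: [P → d d .] vs [Y → d d .]

A reduce-reduce conflict occurs when an LR(0) state has two complete items [A → α .] and [B → β .] — both call for a reduction, and with no lookahead the parser cannot choose between them.

Augment with Y' → Y and build the canonical LR(0) collection (I0 = CLOSURE({[Y' → . Y]}), then GOTO on every symbol after a dot until no new states appear). It has 16 states:
  I0: { [Y → . *], [Y → . c + P], [Y → . d d], [Y' → . Y] }  — shift
  I1: { [Y → * .] }  — reduce
  I2: { [Y' → Y .] }  — accept
  I3: { [Y → c . + P] }  — shift
  I4: { [Y → d . d] }  — shift
  I5: { [Y → d d .] }  — reduce
  I6: { [P → . * d d], [P → . Y P *], [P → . d d], [Y → . *], [Y → . c + P], [Y → . d d], [Y → c + . P] }  — shift
  I7: { [P → * . d d], [Y → * .] }  — shift, reduce
  I8: { [Y → c + P .] }  — reduce
  I9: { [P → . * d d], [P → . Y P *], [P → . d d], [P → Y . P *], [Y → . *], [Y → . c + P], [Y → . d d] }  — shift
  I10: { [P → d . d], [Y → d . d] }  — shift
  I11: { [P → d d .], [Y → d d .] }  — 2 reduces
  I12: { [P → Y P . *] }  — shift
  I13: { [P → Y P * .] }  — reduce
  I14: { [P → * d . d] }  — shift
  I15: { [P → * d d .] }  — reduce

I11 contains complete items [P → d d .], [Y → d d .] — reduce-reduce conflict.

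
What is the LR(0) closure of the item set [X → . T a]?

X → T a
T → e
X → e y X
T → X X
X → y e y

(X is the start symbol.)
Start with: [X → . T a]
  [X → . T a] has the dot before T: add [T → . e], [T → . X X]
  [T → . X X] has the dot before X: add [X → . e y X], [X → . y e y]
No further items can be added.

CLOSURE = { [T → . X X], [T → . e], [X → . T a], [X → . e y X], [X → . y e y] }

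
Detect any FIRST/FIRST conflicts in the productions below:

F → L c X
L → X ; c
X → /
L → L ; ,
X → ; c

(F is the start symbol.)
Yes. L → X ';' c / L → L ';' ',' on { '/', ';' }

A FIRST/FIRST conflict occurs when two productions N → α and N → β for the same non-terminal have FIRST(α) ∩ FIRST(β) ≠ ∅ (with ε ∈ FIRST of a nullable right-hand side, so two nullable alternatives also conflict).

FIRST sets of the non-terminals at (or reachable through a nullable prefix from) the front of some alternative:
  FIRST(X) = { '/', ';' }
  FIRST(L) = { '/', ';' }

Productions for L:
  L → X ; c: FIRST = { '/', ';' }
  L → L ; ,: FIRST = { '/', ';' }
Productions for X:
  X → /: FIRST = { '/' }
  X → ; c: FIRST = { ';' }
F has only one production, so no FIRST/FIRST conflict is possible there.

Conflict for L: L → X ; c and L → L ; ,
  Overlap: { '/', ';' }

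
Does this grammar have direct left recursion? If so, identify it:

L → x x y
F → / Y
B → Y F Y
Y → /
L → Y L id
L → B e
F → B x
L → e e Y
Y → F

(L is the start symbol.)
L → x x y: starts with x
F → / Y: starts with '/'
B → Y F Y: starts with Y
Y → /: starts with '/'
L → Y L id: starts with Y
L → B e: starts with B
F → B x: starts with B
L → e e Y: starts with e
Y → F: starts with F

No direct left recursion found.

Answer: No direct left recursion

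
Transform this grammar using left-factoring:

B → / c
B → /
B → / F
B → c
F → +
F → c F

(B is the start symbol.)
Left-factoring transforms A → αβ₁ | αβ₂ into A → αA' and A' → β₁ | β₂
(α is the longest common prefix among the alternatives). Repeat until
no nonterminal has two alternatives with a common prefix.

Round 1: B has alternatives sharing prefix '/'. Introduce B': B → / B'
  Add: B' → c
  Add: B' → ε
  Add: B' → F

No remaining common prefixes — done.

Resulting grammar:
B → / B'
B' → c
B' → ε
B' → F
B → c
F → +
F → c F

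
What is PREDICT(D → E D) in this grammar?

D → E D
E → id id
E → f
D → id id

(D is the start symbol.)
{ 'f', 'id' }

PREDICT(D → E D) = (FIRST(RHS) \ {ε}) ∪ (FOLLOW(D) if ε ∈ FIRST(RHS), i.e. RHS ⇒* ε)
FIRST(E) = { 'f', 'id' }
FIRST(E D) = { 'f', 'id' }
ε ∉ FIRST(E D), so FOLLOW(D) is not added.
PREDICT(D → E D) = { 'f', 'id' }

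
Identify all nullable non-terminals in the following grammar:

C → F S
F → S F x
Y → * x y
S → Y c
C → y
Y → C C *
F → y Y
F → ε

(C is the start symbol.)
{ 'F' }

A non-terminal is nullable if it can derive ε (the empty string): either it has an ε-production, or it has a production whose right-hand side consists entirely of nullable non-terminals.

ε-productions: F → ε
So F is immediately nullable.
No further non-terminal can be added: every production for the remaining non-terminals contains a terminal or a non-nullable non-terminal.
Nullable = { 'F' }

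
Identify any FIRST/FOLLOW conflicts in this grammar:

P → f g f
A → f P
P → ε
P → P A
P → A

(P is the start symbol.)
Yes. P → f g f with FOLLOW(P) on { 'f' }; P → P A with FOLLOW(P) on { 'f' }; P → A with FOLLOW(P) on { 'f' }

A FIRST/FOLLOW conflict occurs when a non-terminal N has a nullable alternative N → β (β ⇒* ε) and another alternative N → α with FIRST(α) ∩ FOLLOW(N) ≠ ∅: on such a lookahead the parser cannot decide between expanding α and letting N vanish via β.

Nullable non-terminals: P.
FIRST sets used below: FIRST(P) = { 'f', ε }, FIRST(A) = { 'f' }

P: nullable alternative(s) P → ε; FOLLOW(P) = { $, 'f' }
  P → f g f: FIRST \ {ε} = { 'f' } — overlaps FOLLOW(P) on { 'f' }: CONFLICT
  P → ε: FIRST \ {ε} = { } — this is the only nullable alternative, skip
  P → P A: FIRST \ {ε} = { 'f' } — overlaps FOLLOW(P) on { 'f' }: CONFLICT
  P → A: FIRST \ {ε} = { 'f' } — overlaps FOLLOW(P) on { 'f' }: CONFLICT

A has no nullable alternative, so no FIRST/FOLLOW check is needed there.

So the grammar has 3 FIRST/FOLLOW conflicts (marked CONFLICT above).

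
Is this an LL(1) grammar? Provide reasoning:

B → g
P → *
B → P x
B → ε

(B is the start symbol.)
A grammar is LL(1) if for each non-terminal N with multiple productions, the predict sets of those productions are pairwise disjoint, where PREDICT(N → α) = (FIRST(α) \ {ε}) ∪ (FOLLOW(N) if α ⇒* ε).

Relevant sets:
  FIRST(P) = { '*' }
  FOLLOW(B) = { $ }

For B:
  PREDICT(B → g) = { 'g' }
  PREDICT(B → P x) = { '*' }
  PREDICT(B → ε) = { $ }
P has a single production, so nothing to check there.

All predict sets are disjoint. The grammar IS LL(1).

Answer: Yes, the grammar is LL(1).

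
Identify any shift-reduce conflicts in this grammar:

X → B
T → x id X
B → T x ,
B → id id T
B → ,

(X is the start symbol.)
No shift-reduce conflicts

A shift-reduce conflict occurs when an LR(0) state has both:
  - a complete (reduce) item [A → α .] (dot at the end), and
  - a shift item [B → β . c γ] (dot before a terminal).

Augment with X' → X and build the canonical LR(0) collection (I0 = CLOSURE({[X' → . X]}), then GOTO on every symbol after a dot until no new states appear). It has 13 states:
  I0: { [B → . ,], [B → . T x ,], [B → . id id T], [T → . x id X], [X → . B], [X' → . X] }  — shift
  I1: { [B → , .] }  — reduce
  I2: { [X → B .] }  — reduce
  I3: { [B → T . x ,] }  — shift
  I4: { [X' → X .] }  — accept
  I5: { [B → id . id T] }  — shift
  I6: { [T → x . id X] }  — shift
  I7: { [B → . ,], [B → . T x ,], [B → . id id T], [T → . x id X], [T → x id . X], [X → . B] }  — shift
  I8: { [T → x id X .] }  — reduce
  I9: { [B → id id . T], [T → . x id X] }  — shift
  I10: { [B → id id T .] }  — reduce
  I11: { [B → T x . ,] }  — shift
  I12: { [B → T x , .] }  — reduce

No state contains both a complete item and a shift item.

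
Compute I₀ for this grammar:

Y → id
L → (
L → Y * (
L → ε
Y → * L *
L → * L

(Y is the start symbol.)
First, augment the grammar with Y' → Y
I₀ = CLOSURE({ [Y' → . Y] }):
  [Y' → . Y] has the dot before Y: add [Y → . id], [Y → . * L *]
No further items can be added.

I₀ = { [Y → . * L *], [Y → . id], [Y' → . Y] }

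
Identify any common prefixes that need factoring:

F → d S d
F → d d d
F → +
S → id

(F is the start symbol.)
Yes, F has productions with common prefix 'd'

Left-factoring is needed when two productions for the same non-terminal
share a common prefix on the right-hand side.

Productions for F:
  F → d S d
  F → d d d
  F → +

Found common prefix 'd' in productions for F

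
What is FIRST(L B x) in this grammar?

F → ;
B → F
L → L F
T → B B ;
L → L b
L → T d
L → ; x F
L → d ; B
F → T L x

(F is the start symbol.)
FIRST sets of the non-terminals involved (from the grammar, by fixed-point iteration):
  FIRST(L) = { ';', 'd' }

To compute FIRST(L B x), process the symbols left to right:
Symbol L is a non-terminal. Add FIRST(L) \ {ε} = { ';', 'd' }
L is not nullable (ε ∉ FIRST(L)), so stop here.
FIRST(L B x) = { ';', 'd' }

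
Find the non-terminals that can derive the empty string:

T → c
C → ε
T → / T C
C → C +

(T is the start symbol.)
{ 'C' }

A non-terminal is nullable if it can derive ε (the empty string): either it has an ε-production, or it has a production whose right-hand side consists entirely of nullable non-terminals.

ε-productions: C → ε
So C is immediately nullable.
No further non-terminal can be added: every production for the remaining non-terminals contains a terminal or a non-nullable non-terminal.
Nullable = { 'C' }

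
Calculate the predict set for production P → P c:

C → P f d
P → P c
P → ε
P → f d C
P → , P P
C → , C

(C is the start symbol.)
PREDICT(P → P c) = (FIRST(RHS) \ {ε}) ∪ (FOLLOW(P) if ε ∈ FIRST(RHS), i.e. RHS ⇒* ε)
FIRST(P) = { ',', 'c', 'f', ε }
FIRST(P c) = { ',', 'c', 'f' }
ε ∉ FIRST(P c), so FOLLOW(P) is not added.
PREDICT(P → P c) = { ',', 'c', 'f' }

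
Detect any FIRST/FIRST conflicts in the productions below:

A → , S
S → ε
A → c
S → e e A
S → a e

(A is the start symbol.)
A FIRST/FIRST conflict occurs when two productions N → α and N → β for the same non-terminal have FIRST(α) ∩ FIRST(β) ≠ ∅ (with ε ∈ FIRST of a nullable right-hand side, so two nullable alternatives also conflict).

Productions for A:
  A → , S: FIRST = { ',' }
  A → c: FIRST = { 'c' }
Productions for S:
  S → ε: FIRST = { ε }
  S → e e A: FIRST = { 'e' }
  S → a e: FIRST = { 'a' }

All alternatives of each non-terminal have pairwise disjoint FIRST sets.

Answer: No FIRST/FIRST conflicts.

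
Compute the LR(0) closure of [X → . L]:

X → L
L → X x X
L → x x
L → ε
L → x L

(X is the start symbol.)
{ [L → . X x X], [L → . x L], [L → . x x], [L → .], [X → . L] }

To compute CLOSURE, for each item [A → α.Bβ] where B is a non-terminal, add [B → .γ] for all productions B → γ; repeat for the newly added items until nothing changes.

Start with: [X → . L]
  [X → . L] has the dot before L: add [L → . X x X], [L → . x x], [L → .], [L → . x L]
  [L → . X x X] has the dot before X: all X-items already present
No further items can be added.

CLOSURE = { [L → . X x X], [L → . x L], [L → . x x], [L → .], [X → . L] }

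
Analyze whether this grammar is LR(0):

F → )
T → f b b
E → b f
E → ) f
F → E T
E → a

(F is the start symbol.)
A grammar is LR(0) if no state in the canonical LR(0) collection has:
  - both a shift item (dot before a terminal) and a complete item (shift-reduce conflict), or
  - two or more complete items (reduce-reduce conflict; the accept item [F' → F .] counts as a complete item here).

Augment with F' → F and build the canonical LR(0) collection (I0 = CLOSURE({[F' → . F]}), then GOTO on every symbol after a dot until no new states appear). It has 12 states:
  I0: { [E → . ) f], [E → . a], [E → . b f], [F → . )], [F → . E T], [F' → . F] }  — shift
  I1: { [E → ) . f], [F → ) .] }  — shift, reduce
  I2: { [F → E . T], [T → . f b b] }  — shift
  I3: { [F' → F .] }  — accept
  I4: { [E → a .] }  — reduce
  I5: { [E → b . f] }  — shift
  I6: { [E → b f .] }  — reduce
  I7: { [F → E T .] }  — reduce
  I8: { [T → f . b b] }  — shift
  I9: { [T → f b . b] }  — shift
  I10: { [T → f b b .] }  — reduce
  I11: { [E → ) f .] }  — reduce

Conflict in state I1:
  Shift-reduce conflict between [F → ) .] and [E → ) . f]
So the grammar is NOT LR(0).

Answer: No. Shift-reduce conflict between [F → ) .] and [E → ) . f]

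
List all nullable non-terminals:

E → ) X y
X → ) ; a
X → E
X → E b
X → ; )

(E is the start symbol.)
A non-terminal is nullable if it can derive ε (the empty string): either it has an ε-production, or it has a production whose right-hand side consists entirely of nullable non-terminals.

There are no ε-productions, so no non-terminal can derive ε.
No non-terminals are nullable.

Answer: None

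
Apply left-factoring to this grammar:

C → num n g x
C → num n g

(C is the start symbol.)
Left-factoring transforms A → αβ₁ | αβ₂ into A → αA' and A' → β₁ | β₂
(α is the longest common prefix among the alternatives). Repeat until
no nonterminal has two alternatives with a common prefix.

Round 1: C has alternatives sharing prefix 'num n g'. Introduce C': C → num n g C'
  Add: C' → x
  Add: C' → ε

No remaining common prefixes — done.

Resulting grammar:
C → num n g C'
C' → x
C' → ε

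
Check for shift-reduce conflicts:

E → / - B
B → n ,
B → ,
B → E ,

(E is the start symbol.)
No shift-reduce conflicts

A shift-reduce conflict occurs when an LR(0) state has both:
  - a complete (reduce) item [A → α .] (dot at the end), and
  - a shift item [B → β . c γ] (dot before a terminal).

Augment with E' → E and build the canonical LR(0) collection (I0 = CLOSURE({[E' → . E]}), then GOTO on every symbol after a dot until no new states appear). It has 10 states:
  I0: { [E → . / - B], [E' → . E] }  — shift
  I1: { [E → / . - B] }  — shift
  I2: { [E' → E .] }  — accept
  I3: { [B → . ,], [B → . E ,], [B → . n ,], [E → . / - B], [E → / - . B] }  — shift
  I4: { [B → , .] }  — reduce
  I5: { [E → / - B .] }  — reduce
  I6: { [B → E . ,] }  — shift
  I7: { [B → n . ,] }  — shift
  I8: { [B → n , .] }  — reduce
  I9: { [B → E , .] }  — reduce

No state contains both a complete item and a shift item.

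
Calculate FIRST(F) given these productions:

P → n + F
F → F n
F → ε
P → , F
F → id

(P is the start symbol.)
From F → F n:
  - F is the symbol being defined: contributes nothing new
    F is nullable, so continue to the next symbol
  - n is a terminal: add 'n' and stop
From F → ε:
  - ε-production, so ε ∈ FIRST(F)
From F → id:
  - id is a terminal: add 'id' and stop

Collecting: FIRST(F) = { 'id', 'n', ε }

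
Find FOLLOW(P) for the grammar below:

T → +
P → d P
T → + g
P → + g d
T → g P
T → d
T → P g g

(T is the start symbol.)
{ $, 'g' }

In P → d P: P is at the end; this adds FOLLOW(P) to itself — nothing new
In T → g P: P is at the end, add FOLLOW(T)
In T → P g g: P is followed by g g, add FIRST(g g) \ {ε} = { 'g' }

The FOLLOW sets referred to above (computed the same way, to a fixed point):
  FOLLOW(T) = { $ }

Taking the union: FOLLOW(P) = { $, 'g' }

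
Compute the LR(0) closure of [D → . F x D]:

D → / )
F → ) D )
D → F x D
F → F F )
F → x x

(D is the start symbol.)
{ [D → . F x D], [F → . ) D )], [F → . F F )], [F → . x x] }

To compute CLOSURE, for each item [A → α.Bβ] where B is a non-terminal, add [B → .γ] for all productions B → γ; repeat for the newly added items until nothing changes.

Start with: [D → . F x D]
  [D → . F x D] has the dot before F: add [F → . ) D )], [F → . F F )], [F → . x x]
No further items can be added.

CLOSURE = { [D → . F x D], [F → . ) D )], [F → . F F )], [F → . x x] }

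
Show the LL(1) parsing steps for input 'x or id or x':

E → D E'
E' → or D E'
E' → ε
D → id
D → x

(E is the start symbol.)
LL(1) parsing maintains a stack (initially the start symbol over $) and the input. At each step: if the stack top is a terminal, match it against the current input token; if it is a non-terminal N, replace it with the RHS of M[N, lookahead] (the unique production whose predict set contains the lookahead).

Stack is shown with the top on the left.

Stack      Input           Action
---------------------------------
E $        x or id or x $  output E → D E'
D E' $     x or id or x $  output D → x
x E' $     x or id or x $  match 'x'
E' $       or id or x $    output E' → or D E'
or D E' $  or id or x $    match 'or'
D E' $     id or x $       output D → id
id E' $    id or x $       match 'id'
E' $       or x $          output E' → or D E'
or D E' $  or x $          match 'or'
D E' $     x $             output D → x
x E' $     x $             match 'x'
E' $       $               output E' → ε
$          $               accept

The string is accepted.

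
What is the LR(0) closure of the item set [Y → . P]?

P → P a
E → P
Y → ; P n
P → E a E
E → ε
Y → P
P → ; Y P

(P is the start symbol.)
Start with: [Y → . P]
  [Y → . P] has the dot before P: add [P → . P a], [P → . E a E], [P → . ; Y P]
  [P → . E a E] has the dot before E: add [E → . P], [E → .]
No further items can be added.

CLOSURE = { [E → . P], [E → .], [P → . ; Y P], [P → . E a E], [P → . P a], [Y → . P] }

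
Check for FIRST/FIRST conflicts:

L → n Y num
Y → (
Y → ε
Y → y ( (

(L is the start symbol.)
Productions for Y:
  Y → (: FIRST = { '(' }
  Y → ε: FIRST = { ε }
  Y → y ( (: FIRST = { 'y' }
L has only one production, so no FIRST/FIRST conflict is possible there.

All alternatives of each non-terminal have pairwise disjoint FIRST sets.

Answer: No FIRST/FIRST conflicts.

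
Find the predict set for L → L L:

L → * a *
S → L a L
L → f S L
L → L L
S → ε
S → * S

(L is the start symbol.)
PREDICT(L → L L) = (FIRST(RHS) \ {ε}) ∪ (FOLLOW(L) if ε ∈ FIRST(RHS), i.e. RHS ⇒* ε)
FIRST(L) = { '*', 'f' }
FIRST(L L) = { '*', 'f' }
ε ∉ FIRST(L L), so FOLLOW(L) is not added.
PREDICT(L → L L) = { '*', 'f' }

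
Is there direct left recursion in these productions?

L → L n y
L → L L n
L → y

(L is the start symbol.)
L → L n y: LEFT RECURSIVE (starts with L)
L → L L n: LEFT RECURSIVE (starts with L)
L → y: starts with y

The grammar has direct left recursion on: L.

Answer: Yes, L is left-recursive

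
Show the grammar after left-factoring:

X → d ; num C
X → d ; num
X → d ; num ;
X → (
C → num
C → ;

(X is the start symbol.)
Left-factoring transforms A → αβ₁ | αβ₂ into A → αA' and A' → β₁ | β₂
(α is the longest common prefix among the alternatives). Repeat until
no nonterminal has two alternatives with a common prefix.

Round 1: X has alternatives sharing prefix 'd ; num'. Introduce X': X → d ; num X'
  Add: X' → C
  Add: X' → ε
  Add: X' → ;

No remaining common prefixes — done.

Resulting grammar:
X → d ; num X'
X' → C
X' → ε
X' → ;
X → (
C → num
C → ;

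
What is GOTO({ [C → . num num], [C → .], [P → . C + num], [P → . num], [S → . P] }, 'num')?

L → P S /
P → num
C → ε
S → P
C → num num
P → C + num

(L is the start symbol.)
GOTO(I, 'num') = CLOSURE({ [A → αX.β] : [A → α.Xβ] ∈ I, X = 'num' })

Items with dot before 'num', with the dot advanced:
  [C → . num num] → [C → num . num]
  [P → . num] → [P → num .]
Closure adds nothing (no advanced item has the dot before a non-terminal).

GOTO = { [C → num . num], [P → num .] }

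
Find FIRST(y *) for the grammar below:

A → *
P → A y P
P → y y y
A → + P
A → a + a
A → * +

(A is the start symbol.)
To compute FIRST(y *), process the symbols left to right:
Symbol y is a terminal. Add 'y' and stop.
FIRST(y *) = { 'y' }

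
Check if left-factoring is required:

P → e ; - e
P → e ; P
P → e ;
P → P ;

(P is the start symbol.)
Yes, P has productions with common prefix 'e ;'

Left-factoring is needed when two productions for the same non-terminal
share a common prefix on the right-hand side.

Productions for P:
  P → e ; - e
  P → e ; P
  P → e ;
  P → P ;

Found common prefix 'e ;' in productions for P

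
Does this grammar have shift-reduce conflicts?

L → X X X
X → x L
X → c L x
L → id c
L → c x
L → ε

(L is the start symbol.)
A shift-reduce conflict occurs when an LR(0) state has both:
  - a complete (reduce) item [A → α .] (dot at the end), and
  - a shift item [B → β . c γ] (dot before a terminal).

Augment with L' → L and build the canonical LR(0) collection (I0 = CLOSURE({[L' → . L]}), then GOTO on every symbol after a dot until no new states appear). It has 14 states:
  I0: { [L → . X X X], [L → . c x], [L → . id c], [L → .], [L' → . L], [X → . c L x], [X → . x L] }  — shift, reduce
  I1: { [L' → L .] }  — accept
  I2: { [L → X . X X], [X → . c L x], [X → . x L] }  — shift
  I3: { [L → . X X X], [L → . c x], [L → . id c], [L → .], [L → c . x], [X → . c L x], [X → . x L], [X → c . L x] }  — shift, reduce
  I4: { [L → id . c] }  — shift
  I5: { [L → . X X X], [L → . c x], [L → . id c], [L → .], [X → . c L x], [X → . x L], [X → x . L] }  — shift, reduce
  I6: { [X → x L .] }  — reduce
  I7: { [L → id c .] }  — reduce
  I8: { [X → c L . x] }  — shift
  I9: { [L → . X X X], [L → . c x], [L → . id c], [L → .], [L → c x .], [X → . c L x], [X → . x L], [X → x . L] }  — shift, 2 reduces
  I10: { [X → c L x .] }  — reduce
  I11: { [L → X X . X], [X → . c L x], [X → . x L] }  — shift
  I12: { [L → . X X X], [L → . c x], [L → . id c], [L → .], [X → . c L x], [X → . x L], [X → c . L x] }  — shift, reduce
  I13: { [L → X X X .] }  — reduce

I0 contains reduce item [L → .] and shift items [L → . c x], [L → . id c], [X → . c L x], [X → . x L] — shift-reduce conflict.
I3 contains reduce item [L → .] and shift items [L → . c x], [L → c . x], [L → . id c], [X → . c L x], [X → . x L] — shift-reduce conflict.
I5 contains reduce item [L → .] and shift items [L → . c x], [L → . id c], [X → . c L x], [X → . x L] — shift-reduce conflict.
I9 contains reduce items [L → .], [L → c x .] and shift items [L → . c x], [L → . id c], [X → . c L x], [X → . x L] — shift-reduce conflict.
I12 contains reduce item [L → .] and shift items [L → . c x], [L → . id c], [X → . c L x], [X → . x L] — shift-reduce conflict.

Answer: Yes — I0: [L → .] vs [L → . c x]; I3: [L → .] vs [L → . c x]; I5: [L → .] vs [L → . c x]; I9: [L → .] vs [L → . c x]; I12: [L → .] vs [L → . c x]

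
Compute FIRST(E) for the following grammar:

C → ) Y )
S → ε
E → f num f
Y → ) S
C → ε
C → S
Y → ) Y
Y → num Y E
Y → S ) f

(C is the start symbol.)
{ 'f' }

To compute FIRST(E), examine every production with E on the left-hand side, reading each right-hand side left to right until a non-nullable symbol is reached.

From E → f num f:
  - f is a terminal: add 'f' and stop

Collecting: FIRST(E) = { 'f' }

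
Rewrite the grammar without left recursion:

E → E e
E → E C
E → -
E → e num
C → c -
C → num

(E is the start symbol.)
E → - E'
E → e num E'
E' → e E'
E' → C E'
E' → ε
C → c -
C → num

E is directly left-recursive. The standard transformation for
  A → A α₁ | ... | A α_m | β₁ | ... | β_n
is
  A  → β₁ A' | ... | β_n A'
  A' → α₁ A' | ... | α_m A' | ε

E → - becomes E → - E'
E → e num becomes E → e num E'
E → E e becomes E' → e E'
E → E C becomes E' → C E'
Add E' → ε

Productions for other non-terminals are unchanged:
  C → c -
  C → num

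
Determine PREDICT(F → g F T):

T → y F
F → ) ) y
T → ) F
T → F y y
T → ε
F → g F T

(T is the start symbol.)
{ 'g' }

PREDICT(F → g F T) = (FIRST(RHS) \ {ε}) ∪ (FOLLOW(F) if ε ∈ FIRST(RHS), i.e. RHS ⇒* ε)
FIRST(g F T) = { 'g' }
ε ∉ FIRST(g F T), so FOLLOW(F) is not added.
PREDICT(F → g F T) = { 'g' }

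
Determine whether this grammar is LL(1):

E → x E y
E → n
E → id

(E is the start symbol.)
For E:
  PREDICT(E → x E y) = { 'x' }
  PREDICT(E → n) = { 'n' }
  PREDICT(E → id) = { 'id' }

All predict sets are disjoint. The grammar IS LL(1).

Answer: Yes, the grammar is LL(1).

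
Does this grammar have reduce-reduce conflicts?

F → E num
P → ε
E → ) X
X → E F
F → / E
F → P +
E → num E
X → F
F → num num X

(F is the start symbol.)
Yes — I9: [E → num E .] vs [P → .]

Augment with F' → F and build the canonical LR(0) collection (I0 = CLOSURE({[F' → . F]}), then GOTO on every symbol after a dot until no new states appear). It has 20 states:
  I0: { [E → . ) X], [E → . num E], [F → . / E], [F → . E num], [F → . P +], [F → . num num X], [F' → . F], [P → .] }  — shift, reduce
  I1: { [E → ) . X], [E → . ) X], [E → . num E], [F → . / E], [F → . E num], [F → . P +], [F → . num num X], [P → .], [X → . E F], [X → . F] }  — shift, reduce
  I2: { [E → . ) X], [E → . num E], [F → / . E] }  — shift
  I3: { [F → E . num] }  — shift
  I4: { [F' → F .] }  — accept
  I5: { [F → P . +] }  — shift
  I6: { [E → . ) X], [E → . num E], [E → num . E], [F → num . num X] }  — shift
  I7: { [E → num E .] }  — reduce
  I8: { [E → . ) X], [E → . num E], [E → num . E], [F → . / E], [F → . E num], [F → . P +], [F → . num num X], [F → num num . X], [P → .], [X → . E F], [X → . F] }  — shift, reduce
  I9: { [E → . ) X], [E → . num E], [E → num E .], [F → . / E], [F → . E num], [F → . P +], [F → . num num X], [F → E . num], [P → .], [X → E . F] }  — shift, 2 reduces
  I10: { [X → F .] }  — reduce
  I11: { [F → num num X .] }  — reduce
  I12: { [X → E F .] }  — reduce
  I13: { [E → . ) X], [E → . num E], [E → num . E], [F → E num .], [F → num . num X] }  — shift, reduce
  I14: { [F → P + .] }  — reduce
  I15: { [F → E num .] }  — reduce
  I16: { [F → / E .] }  — reduce
  I17: { [E → . ) X], [E → . num E], [E → num . E] }  — shift
  I18: { [E → . ) X], [E → . num E], [F → . / E], [F → . E num], [F → . P +], [F → . num num X], [F → E . num], [P → .], [X → E . F] }  — shift, reduce
  I19: { [E → ) X .] }  — reduce

I9 contains complete items [E → num E .], [P → .] — reduce-reduce conflict.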